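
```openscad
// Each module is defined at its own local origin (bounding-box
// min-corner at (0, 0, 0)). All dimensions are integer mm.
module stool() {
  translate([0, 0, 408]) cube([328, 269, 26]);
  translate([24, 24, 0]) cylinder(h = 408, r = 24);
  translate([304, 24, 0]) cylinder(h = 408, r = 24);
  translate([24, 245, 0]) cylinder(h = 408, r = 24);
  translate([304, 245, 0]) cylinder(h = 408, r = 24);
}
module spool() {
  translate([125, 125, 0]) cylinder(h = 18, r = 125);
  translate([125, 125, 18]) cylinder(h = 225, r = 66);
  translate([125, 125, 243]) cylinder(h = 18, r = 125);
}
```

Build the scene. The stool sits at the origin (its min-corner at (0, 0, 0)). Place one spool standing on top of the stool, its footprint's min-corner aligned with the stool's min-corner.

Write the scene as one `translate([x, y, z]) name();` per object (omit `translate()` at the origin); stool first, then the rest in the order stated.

stool();
translate([0, 0, 434]) spool();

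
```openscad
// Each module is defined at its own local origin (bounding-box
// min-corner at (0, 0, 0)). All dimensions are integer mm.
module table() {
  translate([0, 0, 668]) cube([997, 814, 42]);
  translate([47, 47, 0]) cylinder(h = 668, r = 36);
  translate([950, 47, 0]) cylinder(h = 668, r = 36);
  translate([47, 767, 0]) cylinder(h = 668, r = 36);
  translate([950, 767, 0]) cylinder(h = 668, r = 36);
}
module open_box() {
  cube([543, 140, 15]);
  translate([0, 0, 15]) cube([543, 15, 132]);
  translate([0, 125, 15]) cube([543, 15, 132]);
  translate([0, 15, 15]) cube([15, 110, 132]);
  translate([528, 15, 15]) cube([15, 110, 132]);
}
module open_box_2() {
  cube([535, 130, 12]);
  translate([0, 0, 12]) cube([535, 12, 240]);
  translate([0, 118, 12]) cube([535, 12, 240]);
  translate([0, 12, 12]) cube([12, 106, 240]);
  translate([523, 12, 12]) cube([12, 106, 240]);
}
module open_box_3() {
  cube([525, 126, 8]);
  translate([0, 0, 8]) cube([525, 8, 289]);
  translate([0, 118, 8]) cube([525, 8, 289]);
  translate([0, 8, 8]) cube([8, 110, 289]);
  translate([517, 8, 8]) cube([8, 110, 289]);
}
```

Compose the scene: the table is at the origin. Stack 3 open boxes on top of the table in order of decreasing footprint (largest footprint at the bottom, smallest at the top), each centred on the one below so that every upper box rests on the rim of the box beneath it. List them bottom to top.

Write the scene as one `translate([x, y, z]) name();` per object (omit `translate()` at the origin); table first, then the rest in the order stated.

table();
translate([227, 337, 710]) open_box();
translate([231, 342, 857]) open_box_2();
translate([236, 344, 1109]) open_box_3();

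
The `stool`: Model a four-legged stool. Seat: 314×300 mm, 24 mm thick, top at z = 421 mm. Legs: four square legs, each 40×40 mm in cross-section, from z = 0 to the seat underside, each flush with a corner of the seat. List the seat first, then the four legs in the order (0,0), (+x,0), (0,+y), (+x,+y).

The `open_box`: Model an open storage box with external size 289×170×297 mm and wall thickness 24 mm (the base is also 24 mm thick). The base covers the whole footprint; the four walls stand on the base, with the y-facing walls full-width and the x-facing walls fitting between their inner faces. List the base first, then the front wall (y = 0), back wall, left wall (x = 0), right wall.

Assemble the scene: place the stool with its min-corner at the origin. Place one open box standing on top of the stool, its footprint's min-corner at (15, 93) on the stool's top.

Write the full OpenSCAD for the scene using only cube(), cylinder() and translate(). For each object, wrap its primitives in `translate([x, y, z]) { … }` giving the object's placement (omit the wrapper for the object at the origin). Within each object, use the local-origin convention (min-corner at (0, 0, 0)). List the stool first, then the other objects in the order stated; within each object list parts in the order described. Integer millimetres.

translate([0, 0, 397]) cube([314, 300, 24]);
cube([40, 40, 397]);
translate([274, 0, 0]) cube([40, 40, 397]);
translate([0, 260, 0]) cube([40, 40, 397]);
translate([274, 260, 0]) cube([40, 40, 397]);
translate([15, 93, 421]) {
  cube([289, 170, 24]);
  translate([0, 0, 24]) cube([289, 24, 273]);
  translate([0, 146, 24]) cube([289, 24, 273]);
  translate([0, 24, 24]) cube([24, 122, 273]);
  translate([265, 24, 24]) cube([24, 122, 273]);
}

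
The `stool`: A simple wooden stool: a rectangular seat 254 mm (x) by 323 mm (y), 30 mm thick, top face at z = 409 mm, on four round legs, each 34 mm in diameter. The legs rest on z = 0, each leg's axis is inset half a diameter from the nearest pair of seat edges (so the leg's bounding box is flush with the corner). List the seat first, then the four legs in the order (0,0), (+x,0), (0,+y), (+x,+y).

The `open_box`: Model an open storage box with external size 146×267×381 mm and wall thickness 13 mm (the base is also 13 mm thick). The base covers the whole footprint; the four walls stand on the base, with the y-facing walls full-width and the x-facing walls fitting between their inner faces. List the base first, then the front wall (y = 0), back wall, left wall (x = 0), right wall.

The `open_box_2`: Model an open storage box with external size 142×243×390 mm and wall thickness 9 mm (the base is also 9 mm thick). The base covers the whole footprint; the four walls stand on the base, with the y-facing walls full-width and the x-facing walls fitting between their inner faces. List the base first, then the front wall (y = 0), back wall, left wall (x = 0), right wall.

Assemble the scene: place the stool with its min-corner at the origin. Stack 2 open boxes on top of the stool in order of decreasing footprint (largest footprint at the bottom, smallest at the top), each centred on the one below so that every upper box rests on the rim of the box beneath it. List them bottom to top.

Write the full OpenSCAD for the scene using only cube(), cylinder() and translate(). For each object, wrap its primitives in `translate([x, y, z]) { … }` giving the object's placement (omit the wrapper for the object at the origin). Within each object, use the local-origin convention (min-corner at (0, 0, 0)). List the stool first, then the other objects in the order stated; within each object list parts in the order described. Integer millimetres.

translate([0, 0, 379]) cube([254, 323, 30]);
translate([17, 17, 0]) cylinder(h = 379, r = 17);
translate([237, 17, 0]) cylinder(h = 379, r = 17);
translate([17, 306, 0]) cylinder(h = 379, r = 17);
translate([237, 306, 0]) cylinder(h = 379, r = 17);
translate([54, 28, 409]) {
  cube([146, 267, 13]);
  translate([0, 0, 13]) cube([146, 13, 368]);
  translate([0, 254, 13]) cube([146, 13, 368]);
  translate([0, 13, 13]) cube([13, 241, 368]);
  translate([133, 13, 13]) cube([13, 241, 368]);
}
translate([56, 40, 790]) {
  cube([142, 243, 9]);
  translate([0, 0, 9]) cube([142, 9, 381]);
  translate([0, 234, 9]) cube([142, 9, 381]);
  translate([0, 9, 9]) cube([9, 225, 381]);
  translate([133, 9, 9]) cube([9, 225, 381]);
}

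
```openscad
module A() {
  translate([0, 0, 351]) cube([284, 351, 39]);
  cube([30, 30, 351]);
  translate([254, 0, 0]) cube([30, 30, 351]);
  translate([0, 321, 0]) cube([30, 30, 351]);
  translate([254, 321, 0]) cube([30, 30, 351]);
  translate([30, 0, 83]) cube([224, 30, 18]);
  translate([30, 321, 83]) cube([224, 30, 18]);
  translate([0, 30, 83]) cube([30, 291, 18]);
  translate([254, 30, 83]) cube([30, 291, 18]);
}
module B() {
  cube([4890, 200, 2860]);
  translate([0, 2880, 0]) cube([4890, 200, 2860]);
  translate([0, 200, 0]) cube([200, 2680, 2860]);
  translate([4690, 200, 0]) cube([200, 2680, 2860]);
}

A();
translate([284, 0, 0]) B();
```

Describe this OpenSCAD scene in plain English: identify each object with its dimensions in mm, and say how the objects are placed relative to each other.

A is a four-legged stool. The seat is 284×351 mm, 39 mm thick, top at z = 390 mm. It stands on four square legs, each 30×30 mm in cross-section, from z = 0 to the seat underside, each flush with a corner of the seat. Four stretchers, 30 mm wide and 18 mm tall, connect adjacent legs with their undersides at z = 83 mm, each running between the inner faces of the legs it joins and aligned with the legs' outer faces on the other axis.

B is a box-shaped house frame (walls only): outside footprint 4890×3080 mm, wall height 2860 mm, wall thickness 200 mm. The two y-facing walls run the full x-width; the two x-facing walls fit between the inner faces of the y-facing walls.

The house frame is against the stool's +x side, with their −y faces flush.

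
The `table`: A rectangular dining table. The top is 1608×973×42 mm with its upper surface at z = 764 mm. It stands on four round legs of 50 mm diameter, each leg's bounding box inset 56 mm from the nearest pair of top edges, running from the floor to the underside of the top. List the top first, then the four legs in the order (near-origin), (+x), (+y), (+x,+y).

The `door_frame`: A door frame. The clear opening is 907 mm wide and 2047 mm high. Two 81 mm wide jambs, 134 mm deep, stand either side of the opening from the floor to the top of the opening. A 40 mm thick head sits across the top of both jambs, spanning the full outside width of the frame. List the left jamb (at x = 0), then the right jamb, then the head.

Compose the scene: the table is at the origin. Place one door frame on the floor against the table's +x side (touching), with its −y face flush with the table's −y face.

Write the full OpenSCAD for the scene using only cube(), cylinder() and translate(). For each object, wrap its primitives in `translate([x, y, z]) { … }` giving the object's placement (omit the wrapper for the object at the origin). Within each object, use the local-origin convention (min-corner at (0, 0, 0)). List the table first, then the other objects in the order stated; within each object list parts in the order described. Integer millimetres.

translate([0, 0, 722]) cube([1608, 973, 42]);
translate([81, 81, 0]) cylinder(h = 722, r = 25);
translate([1527, 81, 0]) cylinder(h = 722, r = 25);
translate([81, 892, 0]) cylinder(h = 722, r = 25);
translate([1527, 892, 0]) cylinder(h = 722, r = 25);
translate([1608, 0, 0]) {
  cube([81, 134, 2047]);
  translate([988, 0, 0]) cube([81, 134, 2047]);
  translate([0, 0, 2047]) cube([1069, 134, 40]);
}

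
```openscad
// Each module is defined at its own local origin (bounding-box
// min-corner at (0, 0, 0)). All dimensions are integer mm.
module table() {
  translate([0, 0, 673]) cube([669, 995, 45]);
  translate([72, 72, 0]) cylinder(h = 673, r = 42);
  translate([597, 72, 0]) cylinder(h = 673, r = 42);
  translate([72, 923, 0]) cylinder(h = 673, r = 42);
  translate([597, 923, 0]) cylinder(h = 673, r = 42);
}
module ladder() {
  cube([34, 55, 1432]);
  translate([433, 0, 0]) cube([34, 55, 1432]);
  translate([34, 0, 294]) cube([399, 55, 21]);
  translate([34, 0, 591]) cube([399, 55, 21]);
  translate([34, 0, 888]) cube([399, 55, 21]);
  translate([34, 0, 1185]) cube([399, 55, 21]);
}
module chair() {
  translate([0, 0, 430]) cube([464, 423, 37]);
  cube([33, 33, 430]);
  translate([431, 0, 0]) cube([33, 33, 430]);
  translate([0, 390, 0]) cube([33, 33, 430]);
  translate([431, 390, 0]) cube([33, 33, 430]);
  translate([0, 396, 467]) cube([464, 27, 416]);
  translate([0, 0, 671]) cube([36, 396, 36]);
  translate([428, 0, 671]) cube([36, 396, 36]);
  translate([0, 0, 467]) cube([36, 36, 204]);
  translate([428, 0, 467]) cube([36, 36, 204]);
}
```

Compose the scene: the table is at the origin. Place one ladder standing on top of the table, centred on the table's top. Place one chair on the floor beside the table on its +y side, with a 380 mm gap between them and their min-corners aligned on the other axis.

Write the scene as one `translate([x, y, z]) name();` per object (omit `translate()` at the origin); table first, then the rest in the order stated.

table();
translate([101, 470, 718]) ladder();
translate([0, 1375, 0]) chair();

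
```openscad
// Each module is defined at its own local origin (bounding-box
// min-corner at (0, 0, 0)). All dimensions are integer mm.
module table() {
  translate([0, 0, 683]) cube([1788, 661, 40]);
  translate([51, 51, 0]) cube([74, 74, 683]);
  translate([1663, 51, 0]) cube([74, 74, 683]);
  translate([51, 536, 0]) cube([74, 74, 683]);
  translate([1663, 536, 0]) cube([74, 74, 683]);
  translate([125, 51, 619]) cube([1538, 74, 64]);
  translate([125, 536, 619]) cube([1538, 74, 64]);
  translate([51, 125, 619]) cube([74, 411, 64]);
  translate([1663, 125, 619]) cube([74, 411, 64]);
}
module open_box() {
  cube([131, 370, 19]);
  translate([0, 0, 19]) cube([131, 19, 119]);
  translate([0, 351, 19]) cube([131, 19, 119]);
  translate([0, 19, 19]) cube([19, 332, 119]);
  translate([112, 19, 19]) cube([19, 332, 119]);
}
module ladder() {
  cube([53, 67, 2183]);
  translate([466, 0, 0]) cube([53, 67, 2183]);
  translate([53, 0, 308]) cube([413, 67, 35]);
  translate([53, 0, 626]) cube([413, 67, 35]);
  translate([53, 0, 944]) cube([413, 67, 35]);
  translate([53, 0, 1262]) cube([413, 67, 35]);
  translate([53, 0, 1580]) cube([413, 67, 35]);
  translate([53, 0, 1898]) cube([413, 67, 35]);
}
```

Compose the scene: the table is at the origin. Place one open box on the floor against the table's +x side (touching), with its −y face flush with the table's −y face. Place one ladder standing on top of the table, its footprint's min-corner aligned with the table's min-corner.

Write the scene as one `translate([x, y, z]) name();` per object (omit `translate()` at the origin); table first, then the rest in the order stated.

table();
translate([1788, 0, 0]) open_box();
translate([0, 0, 723]) ladder();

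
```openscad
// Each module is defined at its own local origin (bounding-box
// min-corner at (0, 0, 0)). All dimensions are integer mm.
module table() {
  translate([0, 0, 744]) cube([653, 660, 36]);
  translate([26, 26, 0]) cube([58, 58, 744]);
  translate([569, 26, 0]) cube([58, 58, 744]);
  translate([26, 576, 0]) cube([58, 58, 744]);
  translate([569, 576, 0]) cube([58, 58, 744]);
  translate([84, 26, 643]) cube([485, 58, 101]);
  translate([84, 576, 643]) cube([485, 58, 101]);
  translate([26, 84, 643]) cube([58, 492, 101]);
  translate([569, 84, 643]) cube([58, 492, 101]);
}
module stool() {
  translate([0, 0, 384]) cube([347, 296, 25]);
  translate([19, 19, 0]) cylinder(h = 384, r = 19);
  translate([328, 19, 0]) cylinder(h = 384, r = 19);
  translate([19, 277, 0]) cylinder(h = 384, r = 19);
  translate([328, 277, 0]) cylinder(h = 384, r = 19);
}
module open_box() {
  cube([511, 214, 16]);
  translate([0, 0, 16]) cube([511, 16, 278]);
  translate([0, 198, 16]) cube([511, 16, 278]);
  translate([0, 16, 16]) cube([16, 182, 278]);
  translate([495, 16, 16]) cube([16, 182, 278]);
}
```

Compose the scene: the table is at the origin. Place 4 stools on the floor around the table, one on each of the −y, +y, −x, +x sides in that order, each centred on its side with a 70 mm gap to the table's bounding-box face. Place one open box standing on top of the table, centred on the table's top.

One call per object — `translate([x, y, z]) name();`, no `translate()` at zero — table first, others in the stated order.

table();
translate([153, -366, 0]) stool();
translate([153, 730, 0]) stool();
translate([-417, 182, 0]) stool();
translate([723, 182, 0]) stool();
translate([71, 223, 780]) open_box();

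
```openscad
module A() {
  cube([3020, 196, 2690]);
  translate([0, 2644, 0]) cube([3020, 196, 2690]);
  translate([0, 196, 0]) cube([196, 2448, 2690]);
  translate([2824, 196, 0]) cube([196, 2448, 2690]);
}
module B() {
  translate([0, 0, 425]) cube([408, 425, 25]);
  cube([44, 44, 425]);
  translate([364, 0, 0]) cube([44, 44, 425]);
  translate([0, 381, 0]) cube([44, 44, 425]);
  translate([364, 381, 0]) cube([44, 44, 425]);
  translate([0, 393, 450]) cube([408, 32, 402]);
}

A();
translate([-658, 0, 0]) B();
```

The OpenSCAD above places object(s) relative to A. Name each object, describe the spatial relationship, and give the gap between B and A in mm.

The chair's nearest face is 250 mm from the house frame's −x face.

A is a house frame. B is a chair. The chair is on the floor beside the house frame on its −x side. The gap between the chair and the house frame is 250 mm.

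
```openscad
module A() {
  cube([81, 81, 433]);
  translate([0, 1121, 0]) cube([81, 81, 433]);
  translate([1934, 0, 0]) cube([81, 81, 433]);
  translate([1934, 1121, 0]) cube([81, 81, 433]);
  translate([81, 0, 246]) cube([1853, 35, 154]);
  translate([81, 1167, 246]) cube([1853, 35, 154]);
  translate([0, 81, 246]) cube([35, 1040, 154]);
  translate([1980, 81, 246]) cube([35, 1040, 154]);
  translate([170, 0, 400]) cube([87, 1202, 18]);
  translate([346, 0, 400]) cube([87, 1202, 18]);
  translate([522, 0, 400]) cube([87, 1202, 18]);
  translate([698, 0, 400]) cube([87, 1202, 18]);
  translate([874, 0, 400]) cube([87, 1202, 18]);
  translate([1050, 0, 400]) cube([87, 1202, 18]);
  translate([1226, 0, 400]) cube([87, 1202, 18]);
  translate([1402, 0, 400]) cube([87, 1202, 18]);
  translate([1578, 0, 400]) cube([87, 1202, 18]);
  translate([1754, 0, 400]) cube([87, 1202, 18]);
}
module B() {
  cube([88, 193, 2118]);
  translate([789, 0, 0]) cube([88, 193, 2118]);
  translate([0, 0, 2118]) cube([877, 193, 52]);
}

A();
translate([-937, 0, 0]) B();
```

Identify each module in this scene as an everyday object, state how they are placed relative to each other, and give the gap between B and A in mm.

The door frame's nearest face is 60 mm from the bed frame's −x face.

A is a bed frame. B is a door frame. The door frame is on the floor beside the bed frame on its −x side. The gap between the door frame and the bed frame is 60 mm.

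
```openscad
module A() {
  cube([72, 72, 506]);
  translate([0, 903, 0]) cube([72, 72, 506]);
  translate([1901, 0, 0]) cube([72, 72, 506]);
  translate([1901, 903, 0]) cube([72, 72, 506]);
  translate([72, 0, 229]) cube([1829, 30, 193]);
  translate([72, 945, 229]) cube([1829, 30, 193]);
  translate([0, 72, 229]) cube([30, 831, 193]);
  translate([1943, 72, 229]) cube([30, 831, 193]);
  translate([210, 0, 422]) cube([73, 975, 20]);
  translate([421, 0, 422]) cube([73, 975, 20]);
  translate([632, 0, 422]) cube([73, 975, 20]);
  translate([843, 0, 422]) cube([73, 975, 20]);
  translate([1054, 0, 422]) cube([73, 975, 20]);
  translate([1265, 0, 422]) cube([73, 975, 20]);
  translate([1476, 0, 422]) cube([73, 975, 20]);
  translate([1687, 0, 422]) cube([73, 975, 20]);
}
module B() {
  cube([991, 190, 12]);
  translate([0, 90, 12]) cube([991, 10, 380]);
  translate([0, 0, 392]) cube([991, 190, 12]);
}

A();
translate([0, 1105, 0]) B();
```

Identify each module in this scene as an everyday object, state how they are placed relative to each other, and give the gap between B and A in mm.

The I-beam's nearest face is 130 mm from the bed frame's +y face.

A is a bed frame. B is an I-beam. The I-beam is on the floor beside the bed frame on its +y side. The gap between the I-beam and the bed frame is 130 mm.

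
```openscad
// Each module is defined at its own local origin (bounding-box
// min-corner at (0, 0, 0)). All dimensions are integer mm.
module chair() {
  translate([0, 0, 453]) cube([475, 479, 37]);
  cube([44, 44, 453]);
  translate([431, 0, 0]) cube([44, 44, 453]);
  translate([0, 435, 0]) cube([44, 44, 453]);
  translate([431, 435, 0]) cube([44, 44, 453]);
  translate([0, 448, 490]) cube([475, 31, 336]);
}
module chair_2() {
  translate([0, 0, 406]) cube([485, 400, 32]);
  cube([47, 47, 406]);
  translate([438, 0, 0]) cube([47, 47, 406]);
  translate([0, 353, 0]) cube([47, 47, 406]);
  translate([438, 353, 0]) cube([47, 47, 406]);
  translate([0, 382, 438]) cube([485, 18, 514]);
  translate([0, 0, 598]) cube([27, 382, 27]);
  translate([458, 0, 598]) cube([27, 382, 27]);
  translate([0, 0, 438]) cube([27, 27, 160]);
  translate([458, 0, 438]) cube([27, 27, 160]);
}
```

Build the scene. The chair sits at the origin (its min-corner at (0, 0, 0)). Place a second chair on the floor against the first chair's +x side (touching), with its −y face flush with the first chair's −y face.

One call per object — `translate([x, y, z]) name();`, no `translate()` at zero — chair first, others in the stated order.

chair();
translate([475, 0, 0]) chair_2();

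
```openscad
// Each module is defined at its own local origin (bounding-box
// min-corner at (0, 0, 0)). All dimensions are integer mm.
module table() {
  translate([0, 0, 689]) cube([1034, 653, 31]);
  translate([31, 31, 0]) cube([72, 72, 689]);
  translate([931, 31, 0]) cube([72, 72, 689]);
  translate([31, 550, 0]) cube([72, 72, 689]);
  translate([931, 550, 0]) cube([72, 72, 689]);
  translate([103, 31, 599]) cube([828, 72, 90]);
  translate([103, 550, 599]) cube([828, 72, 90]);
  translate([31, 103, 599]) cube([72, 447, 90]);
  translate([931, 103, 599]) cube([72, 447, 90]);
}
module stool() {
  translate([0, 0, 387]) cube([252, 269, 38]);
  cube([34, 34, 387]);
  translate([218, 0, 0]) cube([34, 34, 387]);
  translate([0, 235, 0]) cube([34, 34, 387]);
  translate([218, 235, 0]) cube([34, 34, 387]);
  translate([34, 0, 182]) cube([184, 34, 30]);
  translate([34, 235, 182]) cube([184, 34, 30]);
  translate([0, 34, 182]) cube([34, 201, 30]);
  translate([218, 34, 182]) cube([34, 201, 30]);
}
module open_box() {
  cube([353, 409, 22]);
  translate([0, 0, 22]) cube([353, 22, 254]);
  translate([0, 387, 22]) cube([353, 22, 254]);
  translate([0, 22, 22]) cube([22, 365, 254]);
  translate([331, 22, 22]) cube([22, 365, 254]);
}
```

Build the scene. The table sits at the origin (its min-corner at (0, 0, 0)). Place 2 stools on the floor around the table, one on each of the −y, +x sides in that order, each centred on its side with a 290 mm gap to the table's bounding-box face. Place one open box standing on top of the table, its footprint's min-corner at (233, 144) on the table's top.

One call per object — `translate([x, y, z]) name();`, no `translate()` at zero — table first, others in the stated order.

table();
translate([391, -559, 0]) stool();
translate([1324, 192, 0]) stool();
translate([233, 144, 720]) open_box();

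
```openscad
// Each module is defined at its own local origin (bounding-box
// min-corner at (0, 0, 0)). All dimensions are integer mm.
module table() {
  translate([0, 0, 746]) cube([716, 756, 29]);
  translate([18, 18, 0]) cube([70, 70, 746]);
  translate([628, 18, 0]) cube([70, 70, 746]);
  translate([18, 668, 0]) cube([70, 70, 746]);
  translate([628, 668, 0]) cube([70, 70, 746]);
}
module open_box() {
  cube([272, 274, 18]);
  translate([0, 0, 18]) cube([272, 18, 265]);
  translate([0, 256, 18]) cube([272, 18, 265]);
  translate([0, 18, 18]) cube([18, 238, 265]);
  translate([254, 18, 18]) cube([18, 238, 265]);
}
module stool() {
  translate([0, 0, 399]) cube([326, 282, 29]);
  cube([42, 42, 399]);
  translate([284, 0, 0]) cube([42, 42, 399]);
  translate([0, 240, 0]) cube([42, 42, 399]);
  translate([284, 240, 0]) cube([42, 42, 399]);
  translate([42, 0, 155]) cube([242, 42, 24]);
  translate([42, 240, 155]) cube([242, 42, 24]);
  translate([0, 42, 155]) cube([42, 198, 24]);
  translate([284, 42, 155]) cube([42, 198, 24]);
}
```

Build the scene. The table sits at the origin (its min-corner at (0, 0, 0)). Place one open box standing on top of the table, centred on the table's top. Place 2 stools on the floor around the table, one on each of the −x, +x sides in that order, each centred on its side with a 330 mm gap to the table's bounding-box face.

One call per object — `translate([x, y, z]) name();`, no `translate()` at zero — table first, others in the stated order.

table();
translate([222, 241, 775]) open_box();
translate([-656, 237, 0]) stool();
translate([1046, 237, 0]) stool();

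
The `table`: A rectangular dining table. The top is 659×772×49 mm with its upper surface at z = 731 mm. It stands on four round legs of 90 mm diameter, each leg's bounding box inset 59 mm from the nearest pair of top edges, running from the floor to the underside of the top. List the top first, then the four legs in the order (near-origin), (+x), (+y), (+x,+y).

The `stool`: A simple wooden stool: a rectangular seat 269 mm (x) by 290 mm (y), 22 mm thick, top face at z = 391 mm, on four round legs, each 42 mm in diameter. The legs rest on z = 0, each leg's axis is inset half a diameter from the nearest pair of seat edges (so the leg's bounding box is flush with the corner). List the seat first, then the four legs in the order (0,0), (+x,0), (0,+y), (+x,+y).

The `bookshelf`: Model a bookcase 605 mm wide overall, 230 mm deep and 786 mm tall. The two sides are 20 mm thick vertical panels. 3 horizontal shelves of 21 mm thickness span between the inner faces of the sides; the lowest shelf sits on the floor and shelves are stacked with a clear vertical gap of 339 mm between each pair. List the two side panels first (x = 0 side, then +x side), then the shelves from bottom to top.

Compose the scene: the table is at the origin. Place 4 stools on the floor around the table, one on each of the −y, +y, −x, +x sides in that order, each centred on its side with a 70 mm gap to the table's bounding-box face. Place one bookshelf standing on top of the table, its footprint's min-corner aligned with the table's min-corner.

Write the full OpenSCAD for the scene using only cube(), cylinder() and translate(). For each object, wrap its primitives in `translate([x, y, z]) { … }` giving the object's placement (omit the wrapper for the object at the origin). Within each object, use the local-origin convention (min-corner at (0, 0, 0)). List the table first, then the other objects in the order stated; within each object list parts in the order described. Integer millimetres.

translate([0, 0, 682]) cube([659, 772, 49]);
translate([104, 104, 0]) cylinder(h = 682, r = 45);
translate([555, 104, 0]) cylinder(h = 682, r = 45);
translate([104, 668, 0]) cylinder(h = 682, r = 45);
translate([555, 668, 0]) cylinder(h = 682, r = 45);
translate([195, -360, 0]) {
  translate([0, 0, 369]) cube([269, 290, 22]);
  translate([21, 21, 0]) cylinder(h = 369, r = 21);
  translate([248, 21, 0]) cylinder(h = 369, r = 21);
  translate([21, 269, 0]) cylinder(h = 369, r = 21);
  translate([248, 269, 0]) cylinder(h = 369, r = 21);
}
translate([195, 842, 0]) {
  translate([0, 0, 369]) cube([269, 290, 22]);
  translate([21, 21, 0]) cylinder(h = 369, r = 21);
  translate([248, 21, 0]) cylinder(h = 369, r = 21);
  translate([21, 269, 0]) cylinder(h = 369, r = 21);
  translate([248, 269, 0]) cylinder(h = 369, r = 21);
}
translate([-339, 241, 0]) {
  translate([0, 0, 369]) cube([269, 290, 22]);
  translate([21, 21, 0]) cylinder(h = 369, r = 21);
  translate([248, 21, 0]) cylinder(h = 369, r = 21);
  translate([21, 269, 0]) cylinder(h = 369, r = 21);
  translate([248, 269, 0]) cylinder(h = 369, r = 21);
}
translate([729, 241, 0]) {
  translate([0, 0, 369]) cube([269, 290, 22]);
  translate([21, 21, 0]) cylinder(h = 369, r = 21);
  translate([248, 21, 0]) cylinder(h = 369, r = 21);
  translate([21, 269, 0]) cylinder(h = 369, r = 21);
  translate([248, 269, 0]) cylinder(h = 369, r = 21);
}
translate([0, 0, 731]) {
  cube([20, 230, 786]);
  translate([585, 0, 0]) cube([20, 230, 786]);
  translate([20, 0, 0]) cube([565, 230, 21]);
  translate([20, 0, 360]) cube([565, 230, 21]);
  translate([20, 0, 720]) cube([565, 230, 21]);
}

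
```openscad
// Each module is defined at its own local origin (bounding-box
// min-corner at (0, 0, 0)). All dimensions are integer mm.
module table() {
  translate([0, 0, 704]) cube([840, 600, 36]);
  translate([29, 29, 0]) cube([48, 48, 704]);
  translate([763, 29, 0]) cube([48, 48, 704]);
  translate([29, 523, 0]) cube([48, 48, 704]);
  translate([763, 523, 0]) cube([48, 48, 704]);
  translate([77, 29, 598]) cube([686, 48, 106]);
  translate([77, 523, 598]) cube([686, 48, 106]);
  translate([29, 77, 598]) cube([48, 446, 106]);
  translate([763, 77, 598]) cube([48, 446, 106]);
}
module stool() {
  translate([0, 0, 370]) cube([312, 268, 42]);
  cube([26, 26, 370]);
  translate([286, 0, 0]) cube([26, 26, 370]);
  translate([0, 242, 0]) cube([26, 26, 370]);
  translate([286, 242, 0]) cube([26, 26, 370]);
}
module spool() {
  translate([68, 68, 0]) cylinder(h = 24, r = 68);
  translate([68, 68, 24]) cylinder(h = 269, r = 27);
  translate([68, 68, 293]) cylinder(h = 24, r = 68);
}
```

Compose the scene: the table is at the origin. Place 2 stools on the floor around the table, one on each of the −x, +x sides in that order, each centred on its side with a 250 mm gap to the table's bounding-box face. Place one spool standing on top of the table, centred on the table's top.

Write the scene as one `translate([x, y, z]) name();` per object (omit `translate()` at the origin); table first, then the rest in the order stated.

table();
translate([-562, 166, 0]) stool();
translate([1090, 166, 0]) stool();
translate([352, 232, 740]) spool();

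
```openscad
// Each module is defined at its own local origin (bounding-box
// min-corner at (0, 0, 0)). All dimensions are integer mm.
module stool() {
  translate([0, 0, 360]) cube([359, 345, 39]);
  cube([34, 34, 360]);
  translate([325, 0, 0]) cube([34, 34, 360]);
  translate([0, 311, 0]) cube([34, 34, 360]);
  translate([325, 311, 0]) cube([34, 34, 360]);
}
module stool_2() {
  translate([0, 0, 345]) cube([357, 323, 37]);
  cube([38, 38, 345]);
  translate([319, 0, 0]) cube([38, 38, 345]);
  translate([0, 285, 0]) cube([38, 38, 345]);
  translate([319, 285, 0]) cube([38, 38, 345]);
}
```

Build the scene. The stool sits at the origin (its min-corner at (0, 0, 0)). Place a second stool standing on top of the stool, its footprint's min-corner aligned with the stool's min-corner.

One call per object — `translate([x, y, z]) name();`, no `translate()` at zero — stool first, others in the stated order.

stool();
translate([0, 0, 399]) stool_2();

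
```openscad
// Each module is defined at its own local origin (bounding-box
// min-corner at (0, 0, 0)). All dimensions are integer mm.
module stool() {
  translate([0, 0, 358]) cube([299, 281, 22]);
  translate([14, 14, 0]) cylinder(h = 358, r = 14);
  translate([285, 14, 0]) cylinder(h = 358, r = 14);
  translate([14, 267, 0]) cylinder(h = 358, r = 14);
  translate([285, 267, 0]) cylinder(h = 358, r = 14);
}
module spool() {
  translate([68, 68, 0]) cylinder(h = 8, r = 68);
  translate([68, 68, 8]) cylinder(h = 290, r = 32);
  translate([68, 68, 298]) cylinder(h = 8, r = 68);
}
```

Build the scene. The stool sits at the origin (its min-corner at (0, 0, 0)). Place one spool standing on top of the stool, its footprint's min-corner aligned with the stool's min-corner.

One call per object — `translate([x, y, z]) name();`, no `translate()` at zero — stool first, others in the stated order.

stool();
translate([0, 0, 380]) spool();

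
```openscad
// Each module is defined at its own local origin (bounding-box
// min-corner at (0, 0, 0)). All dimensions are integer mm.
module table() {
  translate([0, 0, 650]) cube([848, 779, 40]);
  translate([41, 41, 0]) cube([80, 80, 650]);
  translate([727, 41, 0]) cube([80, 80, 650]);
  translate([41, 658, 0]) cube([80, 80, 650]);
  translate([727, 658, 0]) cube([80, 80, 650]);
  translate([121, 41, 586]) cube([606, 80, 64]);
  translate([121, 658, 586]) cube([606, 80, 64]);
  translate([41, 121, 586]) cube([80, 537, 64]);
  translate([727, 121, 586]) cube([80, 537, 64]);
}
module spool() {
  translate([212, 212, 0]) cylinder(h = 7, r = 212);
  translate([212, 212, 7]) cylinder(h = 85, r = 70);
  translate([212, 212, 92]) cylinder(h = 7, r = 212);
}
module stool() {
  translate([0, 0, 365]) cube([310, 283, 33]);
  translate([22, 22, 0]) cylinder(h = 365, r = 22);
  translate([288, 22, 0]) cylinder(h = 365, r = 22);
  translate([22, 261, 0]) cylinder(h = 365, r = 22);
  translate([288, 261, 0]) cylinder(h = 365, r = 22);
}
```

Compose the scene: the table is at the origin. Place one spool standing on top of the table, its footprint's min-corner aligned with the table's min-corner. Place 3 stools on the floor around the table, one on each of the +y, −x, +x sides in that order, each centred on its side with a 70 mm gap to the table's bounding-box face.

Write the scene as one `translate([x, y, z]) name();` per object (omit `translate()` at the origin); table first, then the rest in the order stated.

table();
translate([0, 0, 690]) spool();
translate([269, 849, 0]) stool();
translate([-380, 248, 0]) stool();
translate([918, 248, 0]) stool();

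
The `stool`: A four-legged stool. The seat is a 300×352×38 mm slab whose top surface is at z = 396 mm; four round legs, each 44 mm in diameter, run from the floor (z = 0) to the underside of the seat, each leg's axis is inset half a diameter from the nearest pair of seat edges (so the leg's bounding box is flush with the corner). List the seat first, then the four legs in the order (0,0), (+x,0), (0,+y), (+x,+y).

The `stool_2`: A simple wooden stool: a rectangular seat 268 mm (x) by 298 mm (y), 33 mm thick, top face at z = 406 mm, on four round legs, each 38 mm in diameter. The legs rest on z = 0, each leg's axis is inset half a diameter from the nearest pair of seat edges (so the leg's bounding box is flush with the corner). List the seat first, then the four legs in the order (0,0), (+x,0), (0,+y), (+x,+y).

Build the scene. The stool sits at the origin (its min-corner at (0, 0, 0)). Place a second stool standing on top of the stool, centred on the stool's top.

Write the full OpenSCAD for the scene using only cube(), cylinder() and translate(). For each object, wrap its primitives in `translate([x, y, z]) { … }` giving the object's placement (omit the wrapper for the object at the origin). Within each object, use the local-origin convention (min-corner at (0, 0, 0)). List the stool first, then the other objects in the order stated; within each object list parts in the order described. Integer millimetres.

translate([0, 0, 358]) cube([300, 352, 38]);
translate([22, 22, 0]) cylinder(h = 358, r = 22);
translate([278, 22, 0]) cylinder(h = 358, r = 22);
translate([22, 330, 0]) cylinder(h = 358, r = 22);
translate([278, 330, 0]) cylinder(h = 358, r = 22);
translate([16, 27, 396]) {
  translate([0, 0, 373]) cube([268, 298, 33]);
  translate([19, 19, 0]) cylinder(h = 373, r = 19);
  translate([249, 19, 0]) cylinder(h = 373, r = 19);
  translate([19, 279, 0]) cylinder(h = 373, r = 19);
  translate([249, 279, 0]) cylinder(h = 373, r = 19);
}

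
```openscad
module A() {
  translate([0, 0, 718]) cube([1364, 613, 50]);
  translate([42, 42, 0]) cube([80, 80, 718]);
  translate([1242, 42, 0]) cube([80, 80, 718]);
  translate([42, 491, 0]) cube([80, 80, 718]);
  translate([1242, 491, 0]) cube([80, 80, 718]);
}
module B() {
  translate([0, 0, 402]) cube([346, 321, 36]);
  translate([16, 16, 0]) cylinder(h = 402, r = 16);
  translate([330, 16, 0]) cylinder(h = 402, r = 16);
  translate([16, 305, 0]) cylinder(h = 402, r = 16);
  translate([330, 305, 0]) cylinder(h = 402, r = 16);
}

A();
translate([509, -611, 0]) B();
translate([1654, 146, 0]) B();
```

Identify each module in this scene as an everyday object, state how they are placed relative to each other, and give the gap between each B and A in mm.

A is a table. B is a stool. Two stools sit around the table at the −y, +x sides. The gap between each stool and the table is 290 mm.

Each stool's nearest face is 290 mm from the table's bounding box.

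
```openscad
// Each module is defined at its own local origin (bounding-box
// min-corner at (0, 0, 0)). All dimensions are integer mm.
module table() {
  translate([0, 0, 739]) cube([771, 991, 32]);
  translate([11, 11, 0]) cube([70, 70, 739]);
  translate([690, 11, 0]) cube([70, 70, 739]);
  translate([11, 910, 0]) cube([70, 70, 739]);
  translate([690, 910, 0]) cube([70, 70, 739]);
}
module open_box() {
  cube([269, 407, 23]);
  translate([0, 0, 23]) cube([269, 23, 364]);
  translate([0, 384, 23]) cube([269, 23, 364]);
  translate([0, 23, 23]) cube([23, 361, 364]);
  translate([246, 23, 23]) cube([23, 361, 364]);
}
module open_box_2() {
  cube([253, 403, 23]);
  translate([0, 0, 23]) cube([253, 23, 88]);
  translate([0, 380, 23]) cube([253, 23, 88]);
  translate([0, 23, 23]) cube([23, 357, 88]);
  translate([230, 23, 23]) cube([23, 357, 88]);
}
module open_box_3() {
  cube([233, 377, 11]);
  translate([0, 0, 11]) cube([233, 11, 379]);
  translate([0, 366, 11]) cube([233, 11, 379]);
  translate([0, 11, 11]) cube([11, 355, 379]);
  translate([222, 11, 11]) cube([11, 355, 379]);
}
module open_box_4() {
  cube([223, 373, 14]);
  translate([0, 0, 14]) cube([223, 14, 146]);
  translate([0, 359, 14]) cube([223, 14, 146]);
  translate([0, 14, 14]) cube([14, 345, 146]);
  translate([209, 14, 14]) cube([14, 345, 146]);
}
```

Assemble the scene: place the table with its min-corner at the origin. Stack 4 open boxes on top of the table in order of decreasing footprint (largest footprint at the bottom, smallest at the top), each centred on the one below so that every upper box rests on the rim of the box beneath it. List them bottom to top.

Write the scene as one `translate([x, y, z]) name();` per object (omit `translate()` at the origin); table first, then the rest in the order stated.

table();
translate([251, 292, 771]) open_box();
translate([259, 294, 1158]) open_box_2();
translate([269, 307, 1269]) open_box_3();
translate([274, 309, 1659]) open_box_4();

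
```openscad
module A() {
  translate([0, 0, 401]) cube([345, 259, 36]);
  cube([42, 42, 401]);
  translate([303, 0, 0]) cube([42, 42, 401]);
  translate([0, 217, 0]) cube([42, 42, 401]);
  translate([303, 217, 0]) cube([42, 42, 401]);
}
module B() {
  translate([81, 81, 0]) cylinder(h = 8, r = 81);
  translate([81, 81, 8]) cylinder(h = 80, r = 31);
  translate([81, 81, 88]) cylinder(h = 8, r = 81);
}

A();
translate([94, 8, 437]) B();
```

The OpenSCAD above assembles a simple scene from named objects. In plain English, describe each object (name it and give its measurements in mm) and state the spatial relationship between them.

A is a four-legged stool. The seat is a 345×259×36 mm slab whose top surface is at z = 437 mm; four square legs, each 42×42 mm in cross-section, run from the floor (z = 0) to the underside of the seat, each flush with a corner of the seat.

B is a spool: two coaxial disc flanges of radius 81 mm and thickness 8 mm, joined by a core cylinder of radius 31 mm and height 80 mm. The lower flange rests on z = 0 and the three cylinders share a vertical axis.

The spool is on top of the stool.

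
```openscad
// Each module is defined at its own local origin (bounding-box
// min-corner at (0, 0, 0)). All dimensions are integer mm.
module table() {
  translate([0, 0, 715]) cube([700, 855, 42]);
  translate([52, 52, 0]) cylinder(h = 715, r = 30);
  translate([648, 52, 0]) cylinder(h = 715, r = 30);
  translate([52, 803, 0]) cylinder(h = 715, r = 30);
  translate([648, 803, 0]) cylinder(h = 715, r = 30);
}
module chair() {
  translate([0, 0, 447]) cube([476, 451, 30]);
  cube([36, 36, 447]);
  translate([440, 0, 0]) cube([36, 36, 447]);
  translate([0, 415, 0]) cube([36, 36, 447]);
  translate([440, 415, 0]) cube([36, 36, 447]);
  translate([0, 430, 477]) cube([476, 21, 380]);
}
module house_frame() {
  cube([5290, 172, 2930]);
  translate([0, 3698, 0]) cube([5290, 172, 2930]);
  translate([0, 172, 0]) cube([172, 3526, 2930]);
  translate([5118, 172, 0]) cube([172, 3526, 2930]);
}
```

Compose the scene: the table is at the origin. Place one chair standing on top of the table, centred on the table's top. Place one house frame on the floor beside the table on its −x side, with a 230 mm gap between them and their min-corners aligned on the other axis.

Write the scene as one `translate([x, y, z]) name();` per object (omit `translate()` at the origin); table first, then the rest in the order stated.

table();
translate([112, 202, 757]) chair();
translate([-5520, 0, 0]) house_frame();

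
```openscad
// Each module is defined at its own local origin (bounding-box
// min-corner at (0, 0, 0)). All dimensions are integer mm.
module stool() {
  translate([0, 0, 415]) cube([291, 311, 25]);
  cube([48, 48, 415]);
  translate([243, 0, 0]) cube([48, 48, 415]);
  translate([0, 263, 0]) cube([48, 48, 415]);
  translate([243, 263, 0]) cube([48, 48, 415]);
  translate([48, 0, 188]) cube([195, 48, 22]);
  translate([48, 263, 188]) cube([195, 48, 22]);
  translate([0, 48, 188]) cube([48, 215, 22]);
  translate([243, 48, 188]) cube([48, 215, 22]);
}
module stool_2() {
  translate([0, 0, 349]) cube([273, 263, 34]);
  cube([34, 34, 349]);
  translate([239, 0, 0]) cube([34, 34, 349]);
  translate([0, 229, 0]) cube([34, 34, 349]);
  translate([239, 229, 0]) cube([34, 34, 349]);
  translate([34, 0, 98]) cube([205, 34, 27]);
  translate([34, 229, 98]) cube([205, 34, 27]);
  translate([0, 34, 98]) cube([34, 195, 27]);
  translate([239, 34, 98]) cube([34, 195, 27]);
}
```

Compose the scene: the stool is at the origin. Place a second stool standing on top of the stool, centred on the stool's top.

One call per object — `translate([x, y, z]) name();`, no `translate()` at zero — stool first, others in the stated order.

stool();
translate([9, 24, 440]) stool_2();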